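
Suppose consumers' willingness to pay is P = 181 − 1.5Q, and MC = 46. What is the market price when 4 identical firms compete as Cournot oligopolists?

Cournot with 4 identical firms: the symmetric best-response condition is 181 − 7.5q = 46. Each firm produces q = 18, total output Q = 72, price P = 73.

P = 73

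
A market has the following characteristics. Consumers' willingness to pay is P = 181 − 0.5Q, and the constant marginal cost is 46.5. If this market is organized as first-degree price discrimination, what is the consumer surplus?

A perfectly discriminating monopolist sells every unit with P(Q) ≥ MC(Q), so output equals the competitive quantity Q = 269. Each buyer pays their reservation price, so CS = 0 and the firm captures all surplus.
CS = 0.

CS = 0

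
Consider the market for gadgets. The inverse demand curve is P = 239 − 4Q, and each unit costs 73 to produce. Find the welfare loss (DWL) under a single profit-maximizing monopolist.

DWL = 861.125

Competitive firms price at marginal cost: P = 73, giving Q = 41.5.
The monopolist equates marginal revenue to marginal cost: 239 − 8Q = 73, so Q = 20.75. From demand, P = 156.
DWL is the triangle between Q = 20.75 and Q = 41.5: ½·(41.5 − 20.75)·(156 − 73) = 861.125.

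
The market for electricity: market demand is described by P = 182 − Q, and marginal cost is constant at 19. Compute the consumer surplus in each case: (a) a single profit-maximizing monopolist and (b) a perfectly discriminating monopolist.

Monopoly: CS = 3321.125; Perfect PD: CS = 0

The monopolist equates marginal revenue to marginal cost: 182 − 2Q = 19, so Q = 81.5. From demand, P = 100.5.
CS = ½·(182 − 100.5)·81.5 = 3321.125.
Under first-degree price discrimination the firm charges each unit its demand price and produces up to where P = MC, i.e. Q = 163. Consumer surplus is zero; producer surplus equals total surplus.
CS = 0.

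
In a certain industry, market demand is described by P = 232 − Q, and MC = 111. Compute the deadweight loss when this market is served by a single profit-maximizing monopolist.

DWL = 1830.125

Under competition P = MC = 111, so Q = (232 − 111)/1 = 121.
Monopoly sets MR = MC: 232 − 2Q = 111 ⇒ Q = 60.5, P = 232 − 60.5 = 171.5.
DWL is the triangle between Q = 60.5 and Q = 121: ½·(121 − 60.5)·(171.5 − 111) = 1830.125.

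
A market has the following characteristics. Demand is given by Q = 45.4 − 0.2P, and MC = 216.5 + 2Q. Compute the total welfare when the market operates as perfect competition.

Inverting demand: P = 227 − 5Q.
Under competition P = MC: 227 − 5Q = 216.5 + 2Q ⇒ Q = 1.5, P = 219.5.
CS = ½·(227 − 219.5)·1.5 = 5.625; PS = (219.5·1.5 − 216.5·1.5 − ½·2·1.5²) = 2.25; TS = 7.875.

TS = 7.875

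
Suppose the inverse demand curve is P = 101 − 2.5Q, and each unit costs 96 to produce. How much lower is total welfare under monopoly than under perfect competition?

TS falls by 1.25

Perfect competition: P = MC = 96, so 101 − 2.5Q = 96 and Q = 2.
CS = ½·(101 − 96)·2 = 5; PS = (96 − 96)·2 = 0; TS = 5.
The monopolist equates marginal revenue to marginal cost: 101 − 5Q = 96, so Q = 1. From demand, P = 98.5.
CS = ½·(101 − 98.5)·1 = 1.25; PS = (98.5 − 96)·1 = 2.5; TS = 3.75.
Change in total welfare: 3.75 − 5 = −1.25.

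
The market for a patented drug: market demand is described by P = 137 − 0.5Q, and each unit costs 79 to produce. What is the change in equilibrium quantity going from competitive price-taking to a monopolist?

Equilibrium quantity falls by 58

Perfect competition: P = MC = 79, so 137 − 0.5Q = 79 and Q = 116.
A monopolist chooses Q where MR = MC. MR = 137 − Q; setting this equal to 79 gives Q = 58 and P = 108.
Change in equilibrium quantity: 58 − 116 = −58.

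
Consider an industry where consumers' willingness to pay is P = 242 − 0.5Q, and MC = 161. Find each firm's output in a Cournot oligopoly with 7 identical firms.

In a 7-firm Cournot equilibrium, symmetry and the first-order condition give q = (242 − 161)/(4) = 20.25. So Q = 141.75 and P = 171.125.

q_i = 20.25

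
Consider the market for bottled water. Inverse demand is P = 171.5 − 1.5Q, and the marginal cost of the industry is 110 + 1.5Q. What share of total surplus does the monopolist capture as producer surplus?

A monopolist chooses Q where MR = MC. MR = 171.5 − 3Q; setting this equal to 110 + 1.5Q gives Q = 41/3 and P = 151.
CS = ½·(171.5 − 151)·41/3 = 1681/12.
PS = P·Q − VC(Q) = 151·41/3 − (110·41/3 + ½·1.5·(41/3)²) = 420.25.
Share captured = PS/TS = 420.25/(1681/3) = 0.75.

PS/TS = 0.75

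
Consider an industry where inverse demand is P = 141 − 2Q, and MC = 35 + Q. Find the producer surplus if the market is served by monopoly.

Monopoly sets MR = MC: 141 − 4Q = 35 + Q ⇒ Q = 21.2, P = 141 − 2·21.2 = 98.6.
PS = P·Q − VC(Q) = 98.6·21.2 − (35·21.2 + ½·1·21.2²) = 1123.6.

PS = 1123.6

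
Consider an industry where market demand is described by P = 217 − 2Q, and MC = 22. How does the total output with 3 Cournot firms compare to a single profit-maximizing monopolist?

In a 3-firm Cournot equilibrium, symmetry and the first-order condition give q = (217 − 22)/(8) = 24.375. So Q = 73.125 and P = 70.75.
Monopoly sets MR = MC: 217 − 4Q = 22 ⇒ Q = 48.75, P = 217 − 2·48.75 = 119.5.

Cournot: Q = 73.125; Monopoly: Q = 48.75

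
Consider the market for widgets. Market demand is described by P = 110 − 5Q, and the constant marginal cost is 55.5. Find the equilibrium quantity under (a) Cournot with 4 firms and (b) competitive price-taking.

Cournot: Q = 8.72; Competition: Q = 10.9

With 4 symmetric Cournot firms, each firm's FOC gives 110 − 25q = 55.5, so q = 2.18, Q = 4·2.18 = 8.72, and P = 66.4.
Competitive firms price at marginal cost: P = 55.5, giving Q = 10.9.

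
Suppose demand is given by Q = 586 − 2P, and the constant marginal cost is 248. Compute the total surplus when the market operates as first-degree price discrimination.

Inverting demand: P = 293 − 0.5Q.
Under first-degree price discrimination the firm charges each unit its demand price and produces up to where P = MC, i.e. Q = 90. Consumer surplus is zero; producer surplus equals total surplus.
TS = 2025 (equal to competitive TS).

TS = 2025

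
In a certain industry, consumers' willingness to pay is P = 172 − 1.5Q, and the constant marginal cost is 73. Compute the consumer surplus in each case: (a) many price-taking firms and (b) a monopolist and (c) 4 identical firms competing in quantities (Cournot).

Competitive firms price at marginal cost: P = 73, giving Q = 66.
CS = ½·(172 − 73)·66 = 3267.
The monopolist equates marginal revenue to marginal cost: 172 − 3Q = 73, so Q = 33. From demand, P = 122.5.
CS = ½·(172 − 122.5)·33 = 816.75.
With 4 symmetric Cournot firms, each firm's FOC gives 172 − 7.5q = 73, so q = 13.2, Q = 4·13.2 = 52.8, and P = 92.8.
CS = ½·(172 − 92.8)·52.8 = 2090.88.

Competition: CS = 3267; Monopoly: CS = 816.75; Cournot: CS = 2090.88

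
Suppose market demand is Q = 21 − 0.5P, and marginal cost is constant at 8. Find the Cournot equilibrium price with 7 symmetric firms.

Inverting demand: P = 42 − 2Q.
Cournot with 7 identical firms: the symmetric best-response condition is 42 − 16q = 8. Each firm produces q = 2.125, total output Q = 14.875, price P = 12.25.

P = 12.25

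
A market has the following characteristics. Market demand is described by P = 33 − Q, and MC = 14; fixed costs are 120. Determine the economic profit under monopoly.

Profit = −29.75

Monopoly sets MR = MC: 33 − 2Q = 14 ⇒ Q = 9.5, P = 33 − 9.5 = 23.5.
Profit = (23.5 − 14)·9.5 − 120 = −29.75.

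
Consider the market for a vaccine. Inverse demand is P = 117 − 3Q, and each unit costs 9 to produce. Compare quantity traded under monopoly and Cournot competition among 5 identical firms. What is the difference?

Quantity traded rises by 12

Monopoly sets MR = MC: 117 − 6Q = 9 ⇒ Q = 18, P = 117 − 3·18 = 63.
With 5 symmetric Cournot firms, each firm's FOC gives 117 − 18q = 9, so q = 6, Q = 5·6 = 30, and P = 27.
Change in quantity traded: 30 − 18 = 12.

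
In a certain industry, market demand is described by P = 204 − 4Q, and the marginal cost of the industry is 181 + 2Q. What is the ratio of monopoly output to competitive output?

Q_m/Q_c = 0.6

Monopoly sets MR = MC: 204 − 8Q = 181 + 2Q ⇒ Q = 2.3, P = 204 − 4·2.3 = 194.8.
Competitive equilibrium sets price equal to marginal cost: 204 − 4Q = 181 + 2Q, so Q = 23/6 and P = 566/3.
Ratio Q_m/Q_c = 2.3/(23/6) = 0.6.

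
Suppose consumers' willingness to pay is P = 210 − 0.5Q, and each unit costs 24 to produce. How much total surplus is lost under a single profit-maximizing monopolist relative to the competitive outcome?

DWL = 8649

Perfect competition: P = MC = 24, so 210 − 0.5Q = 24 and Q = 372.
Monopoly sets MR = MC: 210 − Q = 24 ⇒ Q = 186, P = 210 − 0.5·186 = 117.
DWL is the triangle between Q = 186 and Q = 372: ½·(372 − 186)·(117 − 24) = 8649.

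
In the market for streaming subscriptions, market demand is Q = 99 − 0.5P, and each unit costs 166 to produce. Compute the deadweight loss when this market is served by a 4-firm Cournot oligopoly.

Inverting demand: P = 198 − 2Q.
Under competition P = MC = 166, so Q = (198 − 166)/2 = 16.
In a 4-firm Cournot equilibrium, symmetry and the first-order condition give q = (198 − 166)/(10) = 3.2. So Q = 12.8 and P = 172.4.
DWL is the triangle between Q = 12.8 and Q = 16: ½·(16 − 12.8)·(172.4 − 166) = 10.24.

DWL = 10.24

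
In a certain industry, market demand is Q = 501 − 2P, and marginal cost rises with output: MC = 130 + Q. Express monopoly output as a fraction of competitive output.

Inverting demand: P = 250.5 − 0.5Q.
The monopolist equates marginal revenue to marginal cost: 250.5 − Q = 130 + Q, so Q = 60.25. From demand, P = 220.375.
Competitive equilibrium sets price equal to marginal cost: 250.5 − 0.5Q = 130 + Q, so Q = 241/3 and P = 631/3.
Ratio Q_m/Q_c = 60.25/(241/3) = 0.75.

Q_m/Q_c = 0.75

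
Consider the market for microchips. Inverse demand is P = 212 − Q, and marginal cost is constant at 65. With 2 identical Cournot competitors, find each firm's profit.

Cournot with 2 identical firms: the symmetric best-response condition is 212 − 3q = 65. Each firm produces q = 49, total output Q = 98, price P = 114.
Each firm's profit = (114 − 65)·49 = 2401.

π_i = 2401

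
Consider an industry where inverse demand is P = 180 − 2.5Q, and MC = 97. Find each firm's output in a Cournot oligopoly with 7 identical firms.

In a 7-firm Cournot equilibrium, symmetry and the first-order condition give q = (180 − 97)/(20) = 4.15. So Q = 29.05 and P = 107.375.

q_i = 4.15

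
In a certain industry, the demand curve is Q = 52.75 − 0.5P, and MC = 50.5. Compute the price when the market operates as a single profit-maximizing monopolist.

P = 78

Inverting demand: P = 105.5 − 2Q.
Monopoly sets MR = MC: 105.5 − 4Q = 50.5 ⇒ Q = 13.75, P = 105.5 − 2·13.75 = 78.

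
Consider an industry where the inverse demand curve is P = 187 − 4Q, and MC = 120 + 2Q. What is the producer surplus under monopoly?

PS = 224.45

A monopolist chooses Q where MR = MC. MR = 187 − 8Q; setting this equal to 120 + 2Q gives Q = 6.7 and P = 160.2.
PS = P·Q − VC(Q) = 160.2·6.7 − (120·6.7 + ½·2·6.7²) = 224.45.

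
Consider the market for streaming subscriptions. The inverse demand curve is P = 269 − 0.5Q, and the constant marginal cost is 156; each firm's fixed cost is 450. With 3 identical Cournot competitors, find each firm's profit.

With 3 symmetric Cournot firms, each firm's FOC gives 269 − 2q = 156, so q = 56.5, Q = 3·56.5 = 169.5, and P = 184.25.
Each firm's profit = (184.25 − 156)·56.5 − 450 = 1146.125.

π_i = 1146.125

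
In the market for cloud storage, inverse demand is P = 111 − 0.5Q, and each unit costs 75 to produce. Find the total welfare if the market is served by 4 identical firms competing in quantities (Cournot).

TS = 1244.16

With 4 symmetric Cournot firms, each firm's FOC gives 111 − 2.5q = 75, so q = 14.4, Q = 4·14.4 = 57.6, and P = 82.2.
CS = ½·(111 − 82.2)·57.6 = 829.44; PS = (82.2 − 75)·57.6 = 414.72; TS = 1244.16.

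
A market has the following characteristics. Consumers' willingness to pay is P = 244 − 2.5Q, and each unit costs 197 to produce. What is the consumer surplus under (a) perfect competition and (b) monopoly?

Competition: CS = 441.8; Monopoly: CS = 110.45

Under competition P = MC = 197, so Q = (244 − 197)/2.5 = 18.8.
CS = ½·(244 − 197)·18.8 = 441.8.
The monopolist equates marginal revenue to marginal cost: 244 − 5Q = 197, so Q = 9.4. From demand, P = 220.5.
CS = ½·(244 − 220.5)·9.4 = 110.45.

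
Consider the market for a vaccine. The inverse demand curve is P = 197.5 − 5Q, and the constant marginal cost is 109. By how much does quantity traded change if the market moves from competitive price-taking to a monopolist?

Under competition P = MC = 109, so Q = (197.5 − 109)/5 = 17.7.
A monopolist chooses Q where MR = MC. MR = 197.5 − 10Q; setting this equal to 109 gives Q = 8.85 and P = 153.25.
Change in quantity traded: 8.85 − 17.7 = −8.85.

Q falls by 8.85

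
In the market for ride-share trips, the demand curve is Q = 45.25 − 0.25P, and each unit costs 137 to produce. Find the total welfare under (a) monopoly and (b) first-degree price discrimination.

Inverting demand: P = 181 − 4Q.
Monopoly sets MR = MC: 181 − 8Q = 137 ⇒ Q = 5.5, P = 181 − 4·5.5 = 159.
CS = ½·(181 − 159)·5.5 = 60.5; PS = (159 − 137)·5.5 = 121; TS = 181.5.
With perfect price discrimination, output is the efficient level Q = 11 (where demand meets MC), but every buyer pays their willingness to pay: CS = 0 and PS = total surplus.
TS = 242 (equal to competitive TS).

Monopoly: TS = 181.5; Perfect PD: TS = 242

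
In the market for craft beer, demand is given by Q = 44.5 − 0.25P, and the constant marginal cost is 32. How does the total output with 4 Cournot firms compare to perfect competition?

Inverting demand: P = 178 − 4Q.
In a 4-firm Cournot equilibrium, symmetry and the first-order condition give q = (178 − 32)/(20) = 7.3. So Q = 29.2 and P = 61.2.
Competitive firms price at marginal cost: P = 32, giving Q = 36.5.

Cournot: Q = 29.2; Competition: Q = 36.5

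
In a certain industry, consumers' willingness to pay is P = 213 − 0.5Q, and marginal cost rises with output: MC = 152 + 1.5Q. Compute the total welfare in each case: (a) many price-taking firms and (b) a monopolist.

Competition: TS = 930.25; Monopoly: TS = 893.04

Competitive equilibrium sets price equal to marginal cost: 213 − 0.5Q = 152 + 1.5Q, so Q = 30.5 and P = 197.75.
CS = ½·(213 − 197.75)·30.5 = 3721/16; PS = (197.75·30.5 − 152·30.5 − ½·1.5·30.5²) = 11163/16; TS = 930.25.
The monopolist equates marginal revenue to marginal cost: 213 − Q = 152 + 1.5Q, so Q = 24.4. From demand, P = 200.8.
CS = ½·(213 − 200.8)·24.4 = 148.84; PS = (200.8·24.4 − 152·24.4 − ½·1.5·24.4²) = 744.2; TS = 893.04.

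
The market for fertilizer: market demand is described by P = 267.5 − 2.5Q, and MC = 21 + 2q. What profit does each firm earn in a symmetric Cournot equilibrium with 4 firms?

Cournot with 4 identical firms: the symmetric best-response condition is 267.5 − 12.5q = 21 + 2q. Each firm produces q = 17, total output Q = 68, price P = 97.5.
Each firm's profit = 97.5·17 − (21·17 + ½·2·17²) = 1011.5.

π_i = 1011.5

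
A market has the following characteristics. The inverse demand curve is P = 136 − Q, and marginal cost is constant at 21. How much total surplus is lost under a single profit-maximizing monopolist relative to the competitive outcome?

DWL = 1653.125

Perfect competition: P = MC = 21, so 136 − Q = 21 and Q = 115.
Monopoly sets MR = MC: 136 − 2Q = 21 ⇒ Q = 57.5, P = 136 − 57.5 = 78.5.
DWL is the triangle between Q = 57.5 and Q = 115: ½·(115 − 57.5)·(78.5 − 21) = 1653.125.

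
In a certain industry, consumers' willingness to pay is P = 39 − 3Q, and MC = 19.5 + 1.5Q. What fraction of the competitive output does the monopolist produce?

Monopoly sets MR = MC: 39 − 6Q = 19.5 + 1.5Q ⇒ Q = 2.6, P = 39 − 3·2.6 = 31.2.
Under competition P = MC: 39 − 3Q = 19.5 + 1.5Q ⇒ Q = 13/3, P = 26.
Ratio Q_m/Q_c = 2.6/(13/3) = 0.6.

Q_m/Q_c = 0.6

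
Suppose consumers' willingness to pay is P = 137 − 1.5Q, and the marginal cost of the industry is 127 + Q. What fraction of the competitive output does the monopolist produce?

A monopolist chooses Q where MR = MC. MR = 137 − 3Q; setting this equal to 127 + Q gives Q = 2.5 and P = 133.25.
Competitive equilibrium sets price equal to marginal cost: 137 − 1.5Q = 127 + Q, so Q = 4 and P = 131.
Ratio Q_m/Q_c = 2.5/4 = 0.625.

Q_m/Q_c = 0.625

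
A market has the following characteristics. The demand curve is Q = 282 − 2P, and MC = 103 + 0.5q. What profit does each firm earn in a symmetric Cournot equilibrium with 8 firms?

π_i = 43.32

Inverting demand: P = 141 − 0.5Q.
In a 8-firm Cournot equilibrium, symmetry and the first-order condition give q = (141 − 103)/(5) = 7.6. So Q = 60.8 and P = 110.6.
Each firm's profit = 110.6·7.6 − (103·7.6 + ½·0.5·7.6²) = 43.32.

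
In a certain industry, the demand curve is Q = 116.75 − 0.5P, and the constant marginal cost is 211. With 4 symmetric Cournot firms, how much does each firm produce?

q_i = 2.25

Inverting demand: P = 233.5 − 2Q.
In a 4-firm Cournot equilibrium, symmetry and the first-order condition give q = (233.5 − 211)/(10) = 2.25. So Q = 9 and P = 215.5.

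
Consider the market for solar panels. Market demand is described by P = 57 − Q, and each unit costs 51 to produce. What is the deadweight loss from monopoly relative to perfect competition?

Competitive firms price at marginal cost: P = 51, giving Q = 6.
The monopolist equates marginal revenue to marginal cost: 57 − 2Q = 51, so Q = 3. From demand, P = 54.
DWL is the triangle between Q = 3 and Q = 6: ½·(6 − 3)·(54 − 51) = 4.5.

DWL = 4.5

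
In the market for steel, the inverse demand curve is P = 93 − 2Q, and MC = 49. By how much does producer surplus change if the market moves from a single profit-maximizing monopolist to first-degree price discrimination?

A monopolist chooses Q where MR = MC. MR = 93 − 4Q; setting this equal to 49 gives Q = 11 and P = 71.
PS = (71 − 49)·11 = 242.
With perfect price discrimination, output is the efficient level Q = 22 (where demand meets MC), but every buyer pays their willingness to pay: CS = 0 and PS = total surplus.
PS = ½·(93 − 49)·22 = 484.
Change in producer surplus: 484 − 242 = 242.

Producer surplus rises by 242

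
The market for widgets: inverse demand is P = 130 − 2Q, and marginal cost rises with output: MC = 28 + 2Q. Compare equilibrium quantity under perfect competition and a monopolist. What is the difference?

Under competition P = MC: 130 − 2Q = 28 + 2Q ⇒ Q = 25.5, P = 79.
A monopolist chooses Q where MR = MC. MR = 130 − 4Q; setting this equal to 28 + 2Q gives Q = 17 and P = 96.
Change in equilibrium quantity: 17 − 25.5 = −8.5.

Q falls by 8.5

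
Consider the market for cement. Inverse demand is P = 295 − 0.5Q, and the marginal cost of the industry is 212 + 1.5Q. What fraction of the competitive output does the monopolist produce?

Monopoly sets MR = MC: 295 − Q = 212 + 1.5Q ⇒ Q = 33.2, P = 295 − 0.5·33.2 = 278.4.
Under competition P = MC: 295 − 0.5Q = 212 + 1.5Q ⇒ Q = 41.5, P = 274.25.
Ratio Q_m/Q_c = 33.2/41.5 = 0.8.

Q_m/Q_c = 0.8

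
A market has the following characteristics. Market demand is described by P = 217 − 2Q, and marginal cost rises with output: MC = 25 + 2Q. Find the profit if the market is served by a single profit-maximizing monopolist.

Profit = 3072

The monopolist equates marginal revenue to marginal cost: 217 − 4Q = 25 + 2Q, so Q = 32. From demand, P = 153.
Profit = 153·32 − (25·32 + ½·2·32²) = 3072.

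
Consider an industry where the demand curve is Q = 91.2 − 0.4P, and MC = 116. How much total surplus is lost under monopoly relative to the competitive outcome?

Inverting demand: P = 228 − 2.5Q.
Under competition P = MC = 116, so Q = (228 − 116)/2.5 = 44.8.
A monopolist chooses Q where MR = MC. MR = 228 − 5Q; setting this equal to 116 gives Q = 22.4 and P = 172.
DWL is the triangle between Q = 22.4 and Q = 44.8: ½·(44.8 − 22.4)·(172 − 116) = 627.2.

DWL = 627.2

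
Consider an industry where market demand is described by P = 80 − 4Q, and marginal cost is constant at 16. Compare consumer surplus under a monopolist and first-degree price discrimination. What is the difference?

A monopolist chooses Q where MR = MC. MR = 80 − 8Q; setting this equal to 16 gives Q = 8 and P = 48.
CS = ½·(80 − 48)·8 = 128.
Under first-degree price discrimination the firm charges each unit its demand price and produces up to where P = MC, i.e. Q = 16. Consumer surplus is zero; producer surplus equals total surplus.
CS = 0.
Change in consumer surplus: 0 − 128 = −128.

Consumer surplus falls by 128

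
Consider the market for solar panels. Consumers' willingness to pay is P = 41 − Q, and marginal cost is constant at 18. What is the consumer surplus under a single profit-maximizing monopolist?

CS = 66.125

A monopolist chooses Q where MR = MC. MR = 41 − 2Q; setting this equal to 18 gives Q = 11.5 and P = 29.5.
CS = ½·(41 − 29.5)·11.5 = 66.125.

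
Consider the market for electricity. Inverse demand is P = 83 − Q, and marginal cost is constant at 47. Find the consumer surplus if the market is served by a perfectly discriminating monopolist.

Under first-degree price discrimination the firm charges each unit its demand price and produces up to where P = MC, i.e. Q = 36. Consumer surplus is zero; producer surplus equals total surplus.
CS = 0.

CS = 0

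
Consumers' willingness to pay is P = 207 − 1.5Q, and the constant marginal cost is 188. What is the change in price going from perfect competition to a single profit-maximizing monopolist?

Perfect competition: P = MC = 188, so 207 − 1.5Q = 188 and Q = 38/3.
Monopoly sets MR = MC: 207 − 3Q = 188 ⇒ Q = 19/3, P = 207 − 1.5·19/3 = 197.5.
Change in price: 197.5 − 188 = 9.5.

P rises by 9.5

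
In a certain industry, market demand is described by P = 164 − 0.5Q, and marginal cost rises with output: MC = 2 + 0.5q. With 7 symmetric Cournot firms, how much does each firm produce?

With 7 symmetric Cournot firms, each firm's FOC gives 164 − 4q = 2 + 0.5q, so q = 36, Q = 7·36 = 252, and P = 38.

q_i = 36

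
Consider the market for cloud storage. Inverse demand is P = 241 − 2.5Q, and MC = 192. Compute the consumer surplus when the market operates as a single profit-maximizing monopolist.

Monopoly sets MR = MC: 241 − 5Q = 192 ⇒ Q = 9.8, P = 241 − 2.5·9.8 = 216.5.
CS = ½·(241 − 216.5)·9.8 = 120.05.

CS = 120.05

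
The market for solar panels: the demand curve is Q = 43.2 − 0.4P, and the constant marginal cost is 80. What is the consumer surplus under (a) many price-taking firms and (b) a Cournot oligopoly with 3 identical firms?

Inverting demand: P = 108 − 2.5Q.
Perfect competition: P = MC = 80, so 108 − 2.5Q = 80 and Q = 11.2.
CS = ½·(108 − 80)·11.2 = 156.8.
In a 3-firm Cournot equilibrium, symmetry and the first-order condition give q = (108 − 80)/(10) = 2.8. So Q = 8.4 and P = 87.
CS = ½·(108 − 87)·8.4 = 88.2.

Competition: CS = 156.8; Cournot: CS = 88.2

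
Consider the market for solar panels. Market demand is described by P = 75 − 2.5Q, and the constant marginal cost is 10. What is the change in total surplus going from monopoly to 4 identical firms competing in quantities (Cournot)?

A monopolist chooses Q where MR = MC. MR = 75 − 5Q; setting this equal to 10 gives Q = 13 and P = 42.5.
CS = ½·(75 − 42.5)·13 = 211.25; PS = (42.5 − 10)·13 = 422.5; TS = 633.75.
Cournot with 4 identical firms: the symmetric best-response condition is 75 − 12.5q = 10. Each firm produces q = 5.2, total output Q = 20.8, price P = 23.
CS = ½·(75 − 23)·20.8 = 540.8; PS = (23 − 10)·20.8 = 270.4; TS = 811.2.
Change in total surplus: 811.2 − 633.75 = 177.45.

TS rises by 177.45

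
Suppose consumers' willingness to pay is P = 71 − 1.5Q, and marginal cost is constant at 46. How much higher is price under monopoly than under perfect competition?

P rises by 12.5

Under competition P = MC = 46, so Q = (71 − 46)/1.5 = 50/3.
A monopolist chooses Q where MR = MC. MR = 71 − 3Q; setting this equal to 46 gives Q = 25/3 and P = 58.5.
Change in price: 58.5 − 46 = 12.5.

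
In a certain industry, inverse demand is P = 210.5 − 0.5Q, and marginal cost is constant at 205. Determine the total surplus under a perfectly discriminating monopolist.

TS = 30.25

With perfect price discrimination, output is the efficient level Q = 11 (where demand meets MC), but every buyer pays their willingness to pay: CS = 0 and PS = total surplus.
TS = 30.25 (equal to competitive TS).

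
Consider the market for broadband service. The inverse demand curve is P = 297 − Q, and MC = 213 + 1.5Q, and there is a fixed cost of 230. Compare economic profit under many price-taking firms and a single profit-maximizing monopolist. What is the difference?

π rises by 161.28

Under competition P = MC: 297 − Q = 213 + 1.5Q ⇒ Q = 33.6, P = 263.4.
Profit = 263.4·33.6 − (213·33.6 + ½·1.5·33.6²) − 230 = 616.72.
A monopolist chooses Q where MR = MC. MR = 297 − 2Q; setting this equal to 213 + 1.5Q gives Q = 24 and P = 273.
Profit = 273·24 − (213·24 + ½·1.5·24²) − 230 = 778.
Change in economic profit: 778 − 616.72 = 161.28.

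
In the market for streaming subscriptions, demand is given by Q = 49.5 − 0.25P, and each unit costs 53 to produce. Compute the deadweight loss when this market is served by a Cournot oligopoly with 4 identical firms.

Inverting demand: P = 198 − 4Q.
Perfect competition: P = MC = 53, so 198 − 4Q = 53 and Q = 36.25.
With 4 symmetric Cournot firms, each firm's FOC gives 198 − 20q = 53, so q = 7.25, Q = 4·7.25 = 29, and P = 82.
DWL is the triangle between Q = 29 and Q = 36.25: ½·(36.25 − 29)·(82 − 53) = 105.125.

DWL = 105.125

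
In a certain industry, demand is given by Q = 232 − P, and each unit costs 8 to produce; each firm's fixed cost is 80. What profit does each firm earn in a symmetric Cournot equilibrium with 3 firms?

π_i = 3056

Inverting demand: P = 232 − Q.
Cournot with 3 identical firms: the symmetric best-response condition is 232 − 4q = 8. Each firm produces q = 56, total output Q = 168, price P = 64.
Each firm's profit = (64 − 8)·56 − 80 = 3056.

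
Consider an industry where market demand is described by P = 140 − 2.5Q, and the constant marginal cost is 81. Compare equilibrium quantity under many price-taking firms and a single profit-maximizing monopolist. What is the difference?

Q falls by 11.8

Competitive firms price at marginal cost: P = 81, giving Q = 23.6.
A monopolist chooses Q where MR = MC. MR = 140 − 5Q; setting this equal to 81 gives Q = 11.8 and P = 110.5.
Change in equilibrium quantity: 11.8 − 23.6 = −11.8.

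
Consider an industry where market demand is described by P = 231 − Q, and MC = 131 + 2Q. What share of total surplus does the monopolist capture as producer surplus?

Monopoly sets MR = MC: 231 − 2Q = 131 + 2Q ⇒ Q = 25, P = 231 − 25 = 206.
CS = ½·(231 − 206)·25 = 312.5.
PS = P·Q − VC(Q) = 206·25 − (131·25 + ½·2·25²) = 1250.
Share captured = PS/TS = 1250/1562.5 = 0.8.

PS/TS = 0.8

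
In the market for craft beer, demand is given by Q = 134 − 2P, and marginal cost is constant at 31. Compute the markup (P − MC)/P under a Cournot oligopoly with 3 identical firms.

Inverting demand: P = 67 − 0.5Q.
Cournot with 3 identical firms: the symmetric best-response condition is 67 − 2q = 31. Each firm produces q = 18, total output Q = 54, price P = 40.
Lerner index = (P − MC)/P = (40 − 31)/40 = 0.225.

Lerner index = 0.225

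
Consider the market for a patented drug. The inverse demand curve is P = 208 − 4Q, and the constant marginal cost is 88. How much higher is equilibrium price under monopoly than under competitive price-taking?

P rises by 60

Perfect competition: P = MC = 88, so 208 − 4Q = 88 and Q = 30.
A monopolist chooses Q where MR = MC. MR = 208 − 8Q; setting this equal to 88 gives Q = 15 and P = 148.
Change in equilibrium price: 148 − 88 = 60.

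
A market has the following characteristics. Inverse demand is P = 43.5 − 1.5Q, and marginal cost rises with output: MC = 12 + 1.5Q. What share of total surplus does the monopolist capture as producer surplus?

A monopolist chooses Q where MR = MC. MR = 43.5 − 3Q; setting this equal to 12 + 1.5Q gives Q = 7 and P = 33.
CS = ½·(43.5 − 33)·7 = 36.75.
PS = P·Q − VC(Q) = 33·7 − (12·7 + ½·1.5·7²) = 110.25.
Share captured = PS/TS = 110.25/147 = 0.75.

PS/TS = 0.75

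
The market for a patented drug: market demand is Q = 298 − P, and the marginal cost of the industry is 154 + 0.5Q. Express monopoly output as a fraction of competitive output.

Inverting demand: P = 298 − Q.
The monopolist equates marginal revenue to marginal cost: 298 − 2Q = 154 + 0.5Q, so Q = 57.6. From demand, P = 240.4.
Under competition P = MC: 298 − Q = 154 + 0.5Q ⇒ Q = 96, P = 202.
Ratio Q_m/Q_c = 57.6/96 = 0.6.

Q_m/Q_c = 0.6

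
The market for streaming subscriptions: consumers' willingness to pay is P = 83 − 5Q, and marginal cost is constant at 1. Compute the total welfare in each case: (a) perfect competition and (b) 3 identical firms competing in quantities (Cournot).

Competitive firms price at marginal cost: P = 1, giving Q = 16.4.
CS = ½·(83 − 1)·16.4 = 672.4; PS = (1 − 1)·16.4 = 0; TS = 672.4.
With 3 symmetric Cournot firms, each firm's FOC gives 83 − 20q = 1, so q = 4.1, Q = 3·4.1 = 12.3, and P = 21.5.
CS = ½·(83 − 21.5)·12.3 = 378.225; PS = (21.5 − 1)·12.3 = 252.15; TS = 630.375.

Competition: TS = 672.4; Cournot: TS = 630.375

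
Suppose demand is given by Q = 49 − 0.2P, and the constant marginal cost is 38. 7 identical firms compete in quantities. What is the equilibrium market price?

P = 63.875

Inverting demand: P = 245 − 5Q.
In a 7-firm Cournot equilibrium, symmetry and the first-order condition give q = (245 − 38)/(40) = 5.175. So Q = 36.225 and P = 63.875.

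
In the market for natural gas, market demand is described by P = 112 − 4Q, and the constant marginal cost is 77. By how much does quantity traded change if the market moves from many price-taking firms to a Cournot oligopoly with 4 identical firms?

Perfect competition: P = MC = 77, so 112 − 4Q = 77 and Q = 8.75.
In a 4-firm Cournot equilibrium, symmetry and the first-order condition give q = (112 − 77)/(20) = 1.75. So Q = 7 and P = 84.
Change in quantity traded: 7 − 8.75 = −1.75.

Quantity traded falls by 1.75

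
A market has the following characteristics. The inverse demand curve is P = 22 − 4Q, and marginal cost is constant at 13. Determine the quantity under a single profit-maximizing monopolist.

Monopoly sets MR = MC: 22 − 8Q = 13 ⇒ Q = 1.125, P = 22 − 4·1.125 = 17.5.

Q = 1.125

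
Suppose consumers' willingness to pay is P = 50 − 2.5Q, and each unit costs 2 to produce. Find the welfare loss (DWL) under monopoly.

DWL = 115.2

Under competition P = MC = 2, so Q = (50 − 2)/2.5 = 19.2.
Monopoly sets MR = MC: 50 − 5Q = 2 ⇒ Q = 9.6, P = 50 − 2.5·9.6 = 26.
DWL is the triangle between Q = 9.6 and Q = 19.2: ½·(19.2 − 9.6)·(26 − 2) = 115.2.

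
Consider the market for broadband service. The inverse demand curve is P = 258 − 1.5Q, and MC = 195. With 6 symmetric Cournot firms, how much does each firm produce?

q_i = 6

With 6 symmetric Cournot firms, each firm's FOC gives 258 − 10.5q = 195, so q = 6, Q = 6·6 = 36, and P = 204.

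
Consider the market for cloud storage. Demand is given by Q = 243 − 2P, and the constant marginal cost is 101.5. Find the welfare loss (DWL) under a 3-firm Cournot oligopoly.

DWL = 25

Inverting demand: P = 121.5 − 0.5Q.
Perfect competition: P = MC = 101.5, so 121.5 − 0.5Q = 101.5 and Q = 40.
In a 3-firm Cournot equilibrium, symmetry and the first-order condition give q = (121.5 − 101.5)/(2) = 10. So Q = 30 and P = 106.5.
DWL is the triangle between Q = 30 and Q = 40: ½·(40 − 30)·(106.5 − 101.5) = 25.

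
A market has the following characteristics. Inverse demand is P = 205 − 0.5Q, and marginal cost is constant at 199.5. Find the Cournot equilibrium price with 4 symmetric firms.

P = 200.6

In a 4-firm Cournot equilibrium, symmetry and the first-order condition give q = (205 − 199.5)/(2.5) = 2.2. So Q = 8.8 and P = 200.6.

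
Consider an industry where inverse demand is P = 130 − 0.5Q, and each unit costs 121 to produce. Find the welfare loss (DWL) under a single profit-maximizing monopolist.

Perfect competition: P = MC = 121, so 130 − 0.5Q = 121 and Q = 18.
The monopolist equates marginal revenue to marginal cost: 130 − Q = 121, so Q = 9. From demand, P = 125.5.
DWL is the triangle between Q = 9 and Q = 18: ½·(18 − 9)·(125.5 − 121) = 20.25.

DWL = 20.25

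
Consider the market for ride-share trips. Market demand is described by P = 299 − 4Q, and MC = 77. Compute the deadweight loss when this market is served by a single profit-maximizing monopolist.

DWL = 1540.125

Perfect competition: P = MC = 77, so 299 − 4Q = 77 and Q = 55.5.
A monopolist chooses Q where MR = MC. MR = 299 − 8Q; setting this equal to 77 gives Q = 27.75 and P = 188.
DWL is the triangle between Q = 27.75 and Q = 55.5: ½·(55.5 − 27.75)·(188 − 77) = 1540.125.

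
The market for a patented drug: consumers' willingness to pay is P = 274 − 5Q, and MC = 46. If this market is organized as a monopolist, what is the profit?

The monopolist equates marginal revenue to marginal cost: 274 − 10Q = 46, so Q = 22.8. From demand, P = 160.
Profit = (160 − 46)·22.8 = 2599.2.

Profit = 2599.2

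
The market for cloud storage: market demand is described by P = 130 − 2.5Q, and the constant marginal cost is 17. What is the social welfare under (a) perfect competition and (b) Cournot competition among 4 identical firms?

Competition: TS = 2553.8; Cournot: TS = 2451.648

Under competition P = MC = 17, so Q = (130 − 17)/2.5 = 45.2.
CS = ½·(130 − 17)·45.2 = 2553.8; PS = (17 − 17)·45.2 = 0; TS = 2553.8.
In a 4-firm Cournot equilibrium, symmetry and the first-order condition give q = (130 − 17)/(12.5) = 9.04. So Q = 36.16 and P = 39.6.
CS = ½·(130 − 39.6)·36.16 = 1634.432; PS = (39.6 − 17)·36.16 = 817.216; TS = 2451.648.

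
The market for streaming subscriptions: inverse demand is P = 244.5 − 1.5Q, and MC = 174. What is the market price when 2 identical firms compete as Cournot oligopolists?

In a 2-firm Cournot equilibrium, symmetry and the first-order condition give q = (244.5 − 174)/(4.5) = 47/3. So Q = 94/3 and P = 197.5.

P = 197.5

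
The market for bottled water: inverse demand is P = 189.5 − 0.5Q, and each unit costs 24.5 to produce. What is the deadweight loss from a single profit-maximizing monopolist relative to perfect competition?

DWL = 6806.25

Under competition P = MC = 24.5, so Q = (189.5 − 24.5)/0.5 = 330.
The monopolist equates marginal revenue to marginal cost: 189.5 − Q = 24.5, so Q = 165. From demand, P = 107.
DWL is the triangle between Q = 165 and Q = 330: ½·(330 − 165)·(107 − 24.5) = 6806.25.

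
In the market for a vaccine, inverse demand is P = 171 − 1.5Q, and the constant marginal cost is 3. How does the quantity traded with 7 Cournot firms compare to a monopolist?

Cournot: Q = 98; Monopoly: Q = 56

With 7 symmetric Cournot firms, each firm's FOC gives 171 − 12q = 3, so q = 14, Q = 7·14 = 98, and P = 24.
The monopolist equates marginal revenue to marginal cost: 171 − 3Q = 3, so Q = 56. From demand, P = 87.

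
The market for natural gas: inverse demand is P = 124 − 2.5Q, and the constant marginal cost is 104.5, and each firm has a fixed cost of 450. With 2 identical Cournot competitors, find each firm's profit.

In a 2-firm Cournot equilibrium, symmetry and the first-order condition give q = (124 − 104.5)/(7.5) = 2.6. So Q = 5.2 and P = 111.
Each firm's profit = (111 − 104.5)·2.6 − 450 = −433.1.

π_i = −433.1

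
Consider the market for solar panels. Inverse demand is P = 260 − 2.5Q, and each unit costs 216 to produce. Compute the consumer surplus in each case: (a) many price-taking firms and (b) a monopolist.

Under competition P = MC = 216, so Q = (260 − 216)/2.5 = 17.6.
CS = ½·(260 − 216)·17.6 = 387.2.
A monopolist chooses Q where MR = MC. MR = 260 − 5Q; setting this equal to 216 gives Q = 8.8 and P = 238.
CS = ½·(260 − 238)·8.8 = 96.8.

Competition: CS = 387.2; Monopoly: CS = 96.8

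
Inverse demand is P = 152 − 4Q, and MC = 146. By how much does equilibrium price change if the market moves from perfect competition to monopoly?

P rises by 3

Competitive firms price at marginal cost: P = 146, giving Q = 1.5.
The monopolist equates marginal revenue to marginal cost: 152 − 8Q = 146, so Q = 0.75. From demand, P = 149.
Change in equilibrium price: 149 − 146 = 3.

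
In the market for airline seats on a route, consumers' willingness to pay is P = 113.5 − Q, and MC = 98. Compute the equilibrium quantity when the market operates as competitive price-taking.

Competitive firms price at marginal cost: P = 98, giving Q = 15.5.

Q = 15.5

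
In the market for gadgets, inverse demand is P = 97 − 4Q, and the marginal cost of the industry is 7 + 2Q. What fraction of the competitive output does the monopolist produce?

A monopolist chooses Q where MR = MC. MR = 97 − 8Q; setting this equal to 7 + 2Q gives Q = 9 and P = 61.
Competitive equilibrium sets price equal to marginal cost: 97 − 4Q = 7 + 2Q, so Q = 15 and P = 37.
Ratio Q_m/Q_c = 9/15 = 0.6.

Q_m/Q_c = 0.6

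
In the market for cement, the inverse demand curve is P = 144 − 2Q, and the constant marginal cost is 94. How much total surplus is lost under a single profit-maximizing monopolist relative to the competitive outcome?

Perfect competition: P = MC = 94, so 144 − 2Q = 94 and Q = 25.
The monopolist equates marginal revenue to marginal cost: 144 − 4Q = 94, so Q = 12.5. From demand, P = 119.
DWL is the triangle between Q = 12.5 and Q = 25: ½·(25 − 12.5)·(119 − 94) = 156.25.

DWL = 156.25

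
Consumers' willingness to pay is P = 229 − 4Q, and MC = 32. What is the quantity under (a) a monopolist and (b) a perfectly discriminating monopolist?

A monopolist chooses Q where MR = MC. MR = 229 − 8Q; setting this equal to 32 gives Q = 24.625 and P = 130.5.
With perfect price discrimination, output is the efficient level Q = 49.25 (where demand meets MC), but every buyer pays their willingness to pay: CS = 0 and PS = total surplus.

Monopoly: Q = 24.625; Perfect PD: Q = 49.25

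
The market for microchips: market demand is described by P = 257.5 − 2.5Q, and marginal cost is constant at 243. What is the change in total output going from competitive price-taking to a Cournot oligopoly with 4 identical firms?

Q falls by 1.16

Perfect competition: P = MC = 243, so 257.5 − 2.5Q = 243 and Q = 5.8.
In a 4-firm Cournot equilibrium, symmetry and the first-order condition give q = (257.5 − 243)/(12.5) = 1.16. So Q = 4.64 and P = 245.9.
Change in total output: 4.64 − 5.8 = −1.16.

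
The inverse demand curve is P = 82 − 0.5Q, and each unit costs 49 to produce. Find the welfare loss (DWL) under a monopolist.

DWL = 272.25

Under competition P = MC = 49, so Q = (82 − 49)/0.5 = 66.
A monopolist chooses Q where MR = MC. MR = 82 − Q; setting this equal to 49 gives Q = 33 and P = 65.5.
DWL is the triangle between Q = 33 and Q = 66: ½·(66 − 33)·(65.5 − 49) = 272.25.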